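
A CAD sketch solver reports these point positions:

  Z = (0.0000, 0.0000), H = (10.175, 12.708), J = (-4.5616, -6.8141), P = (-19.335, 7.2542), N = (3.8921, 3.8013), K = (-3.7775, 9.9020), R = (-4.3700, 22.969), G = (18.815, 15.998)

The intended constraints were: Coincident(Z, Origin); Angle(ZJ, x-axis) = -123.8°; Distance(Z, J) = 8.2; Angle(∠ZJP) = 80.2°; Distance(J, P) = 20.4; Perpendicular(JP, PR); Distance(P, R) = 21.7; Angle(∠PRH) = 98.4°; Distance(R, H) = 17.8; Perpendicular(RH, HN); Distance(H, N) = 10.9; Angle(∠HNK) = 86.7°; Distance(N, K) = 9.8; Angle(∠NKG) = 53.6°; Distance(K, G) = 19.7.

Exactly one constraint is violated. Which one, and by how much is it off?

Distance(K, G) = 19.7 — off by 3.70.

Z = (0.00, 0.00) ✓; ZJ at -123.8° ✓; |ZJ| = 8.200 ✓; ∠ZJP = 80.20° ✓; |JP| = 20.40 ✓; ∠(JP, PR) = 90.00° ✓; |PR| = 21.70 ✓; ∠PRH = 98.40° ✓; |RH| = 17.80 ✓; ∠(RH, HN) = 90.00° ✓; |HN| = 10.90 ✓; ∠HNK = 86.70° ✓; |NK| = 9.800 ✓; ∠NKG = 53.60° ✓; |KG| = 23.40 ✗.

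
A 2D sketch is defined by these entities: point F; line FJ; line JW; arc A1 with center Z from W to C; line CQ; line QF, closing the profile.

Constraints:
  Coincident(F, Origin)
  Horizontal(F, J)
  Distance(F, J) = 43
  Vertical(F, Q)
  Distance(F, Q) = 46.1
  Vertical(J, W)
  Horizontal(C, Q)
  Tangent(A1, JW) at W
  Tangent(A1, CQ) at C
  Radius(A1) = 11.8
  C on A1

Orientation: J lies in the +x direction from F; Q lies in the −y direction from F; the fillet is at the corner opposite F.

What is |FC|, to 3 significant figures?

55.7

F is at the origin; F and J share the same y with |FJ| = 43.0 and J on the +x side, so J = (43.0, 0.00). F and Q share the same x with |FQ| = 46.1 and Q on the −y side, so Q = (0.00, -46.1). The virtual corner opposite F is at (43.0, -46.1). The tangent condition forces ZW to be normal to JW and the tangent condition forces ZC to be normal to CQ, with radius 11.8, so the center Z sits 11.8 in from both sides at Z = (31.2, -34.3). That places the tangent points at W = (43.0, -34.3) on JW and C = (31.2, -46.1) on CQ. Then |FC| = |C − F| = 55.7.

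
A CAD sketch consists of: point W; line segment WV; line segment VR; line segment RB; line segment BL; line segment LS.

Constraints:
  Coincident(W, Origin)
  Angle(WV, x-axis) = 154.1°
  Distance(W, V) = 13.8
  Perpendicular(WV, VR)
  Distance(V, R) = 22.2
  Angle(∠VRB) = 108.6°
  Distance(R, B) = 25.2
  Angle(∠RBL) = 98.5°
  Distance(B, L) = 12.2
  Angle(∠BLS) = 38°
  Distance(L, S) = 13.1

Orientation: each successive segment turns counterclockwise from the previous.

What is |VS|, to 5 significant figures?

30.463

W is at the origin; WV runs at 154.1° with length 13.8, so V = (-12.414, 6.0279). WV is perpendicular to VR, so VR runs at -115.90°; with |VR| = 22.2, R = (-22.111, -13.942). ∠VRB = 108.6° gives RB at -44.500° from the x-axis; with |RB| = 25.2, B = (-4.1370, -31.605). ∠RBL = 98.5° gives BL at 37.000° from the x-axis; with |BL| = 12.2, L = (5.6064, -24.263). ∠BLS = 38.0° gives LS at 179.00° from the x-axis; with |LS| = 13.1, S = (-7.4916, -24.034). Then |VS| = |S − V| = 30.463.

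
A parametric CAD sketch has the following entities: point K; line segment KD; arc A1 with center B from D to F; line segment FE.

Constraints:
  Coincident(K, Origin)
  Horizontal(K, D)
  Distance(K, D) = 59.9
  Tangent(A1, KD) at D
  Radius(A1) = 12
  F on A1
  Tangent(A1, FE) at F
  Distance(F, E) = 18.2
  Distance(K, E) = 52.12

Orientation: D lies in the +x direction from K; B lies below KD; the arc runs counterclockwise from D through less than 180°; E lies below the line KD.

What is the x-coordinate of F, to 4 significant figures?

48.16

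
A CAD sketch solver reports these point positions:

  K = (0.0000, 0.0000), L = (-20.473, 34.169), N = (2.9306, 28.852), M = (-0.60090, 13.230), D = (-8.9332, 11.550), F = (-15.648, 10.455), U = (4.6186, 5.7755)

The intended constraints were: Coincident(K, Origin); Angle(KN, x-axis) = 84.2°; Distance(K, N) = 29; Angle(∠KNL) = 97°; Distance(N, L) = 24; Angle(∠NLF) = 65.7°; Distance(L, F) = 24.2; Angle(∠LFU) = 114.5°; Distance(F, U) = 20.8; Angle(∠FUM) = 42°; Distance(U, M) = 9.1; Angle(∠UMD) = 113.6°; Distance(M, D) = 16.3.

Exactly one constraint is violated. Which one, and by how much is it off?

Distance(M, D) = 16.3 — off by 7.80.

K = (0.00, 0.00) ✓; KN at 84.20° ✓; |KN| = 29.00 ✓; ∠KNL = 97.00° ✓; |NL| = 24.00 ✓; ∠NLF = 65.70° ✓; |LF| = 24.20 ✓; ∠LFU = 114.5° ✓; |FU| = 20.80 ✓; ∠FUM = 42.00° ✓; |UM| = 9.100 ✓; ∠UMD = 113.6° ✓; |MD| = 8.500 ✗.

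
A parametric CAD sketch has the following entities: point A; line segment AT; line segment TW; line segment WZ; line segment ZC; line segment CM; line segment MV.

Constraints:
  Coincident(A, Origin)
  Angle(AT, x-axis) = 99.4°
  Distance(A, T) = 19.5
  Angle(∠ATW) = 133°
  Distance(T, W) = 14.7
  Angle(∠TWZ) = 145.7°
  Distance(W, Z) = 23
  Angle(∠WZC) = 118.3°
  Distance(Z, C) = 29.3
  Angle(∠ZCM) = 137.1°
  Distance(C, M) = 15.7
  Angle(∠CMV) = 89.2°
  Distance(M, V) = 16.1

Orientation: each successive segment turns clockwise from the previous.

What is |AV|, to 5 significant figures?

33.770

A is at the origin; AT runs at 99.4° with length 19.5, so T = (-3.1849, 19.238). ∠ATW = 133.0° gives TW at 52.400° from the x-axis; with |TW| = 14.7, W = (5.7843, 30.885). ∠TWZ = 145.7° gives WZ at 18.100° from the x-axis; with |WZ| = 23.0, Z = (27.646, 38.030). ∠WZC = 118.3° gives ZC at -43.600° from the x-axis; with |ZC| = 29.3, C = (48.864, 17.825). ∠ZCM = 137.1° gives CM at -86.500° from the x-axis; with |CM| = 15.7, M = (49.823, 2.1538). ∠CMV = 89.2° gives MV at -177.30° from the x-axis; with |MV| = 16.1, V = (33.741, 1.3954). Then |AV| = |V − A| = 33.770.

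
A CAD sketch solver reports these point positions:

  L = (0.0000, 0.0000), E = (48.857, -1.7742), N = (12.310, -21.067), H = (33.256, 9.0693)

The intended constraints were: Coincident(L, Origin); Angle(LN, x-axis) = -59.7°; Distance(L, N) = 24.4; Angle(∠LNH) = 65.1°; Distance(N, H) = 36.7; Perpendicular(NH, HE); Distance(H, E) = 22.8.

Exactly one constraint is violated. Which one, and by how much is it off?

Distance(H, E) = 22.8 — off by 3.80.

L = (0.00, 0.00) ✓; LN at -59.70° ✓; |LN| = 24.40 ✓; ∠LNH = 65.10° ✓; |NH| = 36.70 ✓; ∠(NH, HE) = 90.00° ✓; |HE| = 19.00 ✗.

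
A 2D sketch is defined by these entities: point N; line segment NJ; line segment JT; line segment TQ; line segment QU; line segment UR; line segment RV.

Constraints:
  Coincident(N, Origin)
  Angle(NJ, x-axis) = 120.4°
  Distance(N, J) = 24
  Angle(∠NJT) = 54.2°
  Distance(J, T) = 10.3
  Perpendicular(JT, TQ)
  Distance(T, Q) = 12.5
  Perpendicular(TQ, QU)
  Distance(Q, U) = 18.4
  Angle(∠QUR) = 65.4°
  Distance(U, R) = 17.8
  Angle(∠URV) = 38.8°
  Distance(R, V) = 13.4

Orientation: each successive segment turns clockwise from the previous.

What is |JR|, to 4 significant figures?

3.748

The perpendicularity gives QU at right angles to TQ, so QU runs at 174.6°; with |QU| = 18.4, U = (-21.39, 9.018). ∠QUR = 65.4° gives UR at 60.00° from the x-axis; with |UR| = 17.8, R = (-12.49, 24.43). Then |JR| = |R − J| = 3.748.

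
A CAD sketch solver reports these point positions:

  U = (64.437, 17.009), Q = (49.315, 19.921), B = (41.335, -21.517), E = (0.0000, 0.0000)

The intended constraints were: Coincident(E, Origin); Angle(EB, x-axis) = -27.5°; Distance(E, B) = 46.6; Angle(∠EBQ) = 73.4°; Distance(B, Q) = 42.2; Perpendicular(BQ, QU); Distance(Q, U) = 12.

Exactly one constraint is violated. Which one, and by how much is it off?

Distance(Q, U) = 12 — off by 3.40.

E = (0.00, 0.00) ✓; EB at -27.50° ✓; |EB| = 46.60 ✓; ∠EBQ = 73.40° ✓; |BQ| = 42.20 ✓; ∠(BQ, QU) = 90.00° ✓; |QU| = 15.40 ✗.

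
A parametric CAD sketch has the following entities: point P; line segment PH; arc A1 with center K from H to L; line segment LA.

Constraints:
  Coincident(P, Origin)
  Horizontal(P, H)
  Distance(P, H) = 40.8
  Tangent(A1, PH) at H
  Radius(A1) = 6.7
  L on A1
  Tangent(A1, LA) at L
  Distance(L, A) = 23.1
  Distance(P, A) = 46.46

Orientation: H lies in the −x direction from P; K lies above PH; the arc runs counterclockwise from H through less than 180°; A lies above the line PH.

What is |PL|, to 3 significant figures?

34.8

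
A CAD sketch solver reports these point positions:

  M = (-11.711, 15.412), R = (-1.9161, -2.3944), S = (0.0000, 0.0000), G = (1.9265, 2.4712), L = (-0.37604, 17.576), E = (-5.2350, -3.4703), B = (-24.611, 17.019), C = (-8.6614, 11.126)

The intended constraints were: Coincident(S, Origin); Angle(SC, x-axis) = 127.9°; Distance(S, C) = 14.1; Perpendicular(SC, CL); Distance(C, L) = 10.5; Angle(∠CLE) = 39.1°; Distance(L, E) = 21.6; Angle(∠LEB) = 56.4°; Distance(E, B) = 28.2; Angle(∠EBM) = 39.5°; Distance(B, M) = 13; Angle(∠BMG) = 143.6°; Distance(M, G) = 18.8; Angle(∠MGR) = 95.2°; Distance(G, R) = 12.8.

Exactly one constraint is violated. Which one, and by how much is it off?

Distance(G, R) = 12.8 — off by 6.60.

S = (0.00, 0.00) ✓; SC at 127.9° ✓; |SC| = 14.10 ✓; ∠(SC, CL) = 90.00° ✓; |CL| = 10.50 ✓; ∠CLE = 39.10° ✓; |LE| = 21.60 ✓; ∠LEB = 56.40° ✓; |EB| = 28.20 ✓; ∠EBM = 39.50° ✓; |BM| = 13.00 ✓; ∠BMG = 143.6° ✓; |MG| = 18.80 ✓; ∠MGR = 95.20° ✓; |GR| = 6.200 ✗.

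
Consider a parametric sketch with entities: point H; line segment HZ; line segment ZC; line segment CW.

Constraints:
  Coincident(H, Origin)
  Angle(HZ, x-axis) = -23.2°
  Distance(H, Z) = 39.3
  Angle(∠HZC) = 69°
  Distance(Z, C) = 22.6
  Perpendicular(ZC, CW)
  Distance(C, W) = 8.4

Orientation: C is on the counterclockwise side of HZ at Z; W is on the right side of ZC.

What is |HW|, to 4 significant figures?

45.89

H is at the origin; HZ runs at -23.2° with length 39.3, so Z = 39.3·(cos -23.2°, sin -23.2°) = (36.12, -15.48). ∠HZC = 69.0°, so ZC runs at -23.2° + (180° − 69.0°) = 87.80° from the x-axis; with |ZC| = 22.6, C = Z + 22.6·(cos 87.80°, sin 87.80°) = (36.99, 7.101). The perpendicularity gives CW at right angles to ZC; with |CW| = 8.4 on the right of ZC, W = C + 8.4·(0.9993, -0.03839) = (45.38, 6.779). Then |HW| = |W − H| = 45.89.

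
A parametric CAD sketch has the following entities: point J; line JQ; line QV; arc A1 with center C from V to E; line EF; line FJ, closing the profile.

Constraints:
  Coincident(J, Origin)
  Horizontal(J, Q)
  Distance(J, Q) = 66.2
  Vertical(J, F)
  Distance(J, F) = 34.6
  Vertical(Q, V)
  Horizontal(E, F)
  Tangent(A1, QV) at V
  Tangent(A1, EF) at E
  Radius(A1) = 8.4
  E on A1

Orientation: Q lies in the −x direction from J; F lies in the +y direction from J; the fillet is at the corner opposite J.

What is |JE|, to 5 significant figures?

67.365

J is at the origin; J and Q share the same y with |JQ| = 66.2 and Q on the −x side, so Q = (-66.200, 0.0000). JF is vertical with |JF| = 34.6 and F on the +y side, so F = (0.0000, 34.600). The virtual corner opposite J is at (-66.200, 34.600). A1 meets QV tangentially, so CV is at right angles to QV and A1 meets EF tangentially, so CE is at right angles to EF, with radius 8.4, so the center C sits 8.4 in from both sides at C = (-57.800, 26.200). That places the tangent points at V = (-66.200, 26.200) on QV and E = (-57.800, 34.600) on EF. Then |JE| = |E − J| = 67.365.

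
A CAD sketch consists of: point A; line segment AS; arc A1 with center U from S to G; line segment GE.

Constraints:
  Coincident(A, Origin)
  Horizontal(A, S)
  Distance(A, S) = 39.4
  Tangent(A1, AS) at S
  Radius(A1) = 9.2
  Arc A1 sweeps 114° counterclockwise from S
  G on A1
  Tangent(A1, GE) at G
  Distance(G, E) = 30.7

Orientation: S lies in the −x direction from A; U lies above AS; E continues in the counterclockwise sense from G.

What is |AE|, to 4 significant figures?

59.76

On A1, S sits at bearing -90° from U; a 114° counterclockwise sweep puts G at bearing 24°, so G = U + 9.2·(cos 24°, sin 24°) = (-31.00, 12.94). Tangency of A1 to GE means the radius UG is perpendicular to GE, so GE runs along (−sin 24°, cos 24°); with |GE| = 30.7, E = (-43.48, 40.99). Then |AE| = |E − A| = 59.76.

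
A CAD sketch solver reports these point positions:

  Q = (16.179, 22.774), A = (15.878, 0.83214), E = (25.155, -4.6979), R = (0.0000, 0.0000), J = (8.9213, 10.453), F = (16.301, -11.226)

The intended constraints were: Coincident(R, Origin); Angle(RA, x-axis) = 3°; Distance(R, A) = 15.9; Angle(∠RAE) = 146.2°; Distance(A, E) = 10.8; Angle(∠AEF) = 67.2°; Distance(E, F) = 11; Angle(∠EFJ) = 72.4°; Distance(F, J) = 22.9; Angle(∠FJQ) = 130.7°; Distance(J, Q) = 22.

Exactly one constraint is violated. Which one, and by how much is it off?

Distance(J, Q) = 22 — off by 7.70.

R = (0.00, 0.00) ✓; RA at 3.000° ✓; |RA| = 15.90 ✓; ∠RAE = 146.2° ✓; |AE| = 10.80 ✓; ∠AEF = 67.20° ✓; |EF| = 11.00 ✓; ∠EFJ = 72.40° ✓; |FJ| = 22.90 ✓; ∠FJQ = 130.7° ✓; |JQ| = 14.30 ✗.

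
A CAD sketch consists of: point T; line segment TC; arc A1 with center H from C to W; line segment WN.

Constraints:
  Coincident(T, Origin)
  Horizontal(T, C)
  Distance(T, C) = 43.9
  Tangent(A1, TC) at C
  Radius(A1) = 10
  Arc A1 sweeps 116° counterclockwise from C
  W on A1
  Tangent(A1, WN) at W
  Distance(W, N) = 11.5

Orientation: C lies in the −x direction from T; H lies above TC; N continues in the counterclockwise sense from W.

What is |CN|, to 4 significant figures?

25.03

On A1, C sits at bearing -90° from H; a 116° counterclockwise sweep puts W at bearing 26°, so W = H + 10.0·(cos 26°, sin 26°) = (-34.91, 14.38). Since A1 is tangent to WN there, HW ⟂ WN, so WN runs along (−sin 26°, cos 26°); with |WN| = 11.5, N = (-39.95, 24.72). Then |CN| = |N − C| = 25.03.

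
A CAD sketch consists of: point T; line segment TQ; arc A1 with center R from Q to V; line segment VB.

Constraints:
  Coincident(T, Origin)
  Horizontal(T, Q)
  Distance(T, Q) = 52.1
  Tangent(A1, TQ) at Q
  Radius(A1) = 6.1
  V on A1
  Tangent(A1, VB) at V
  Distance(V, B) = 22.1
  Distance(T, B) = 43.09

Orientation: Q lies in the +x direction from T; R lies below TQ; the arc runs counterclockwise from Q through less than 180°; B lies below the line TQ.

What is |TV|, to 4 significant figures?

46.80

Checks: |RV| = 6.100 ✓; ∠(RV, VB) = 90.00° ✓; |VB| = 22.10 ✓; |TB| = 43.09 ✓.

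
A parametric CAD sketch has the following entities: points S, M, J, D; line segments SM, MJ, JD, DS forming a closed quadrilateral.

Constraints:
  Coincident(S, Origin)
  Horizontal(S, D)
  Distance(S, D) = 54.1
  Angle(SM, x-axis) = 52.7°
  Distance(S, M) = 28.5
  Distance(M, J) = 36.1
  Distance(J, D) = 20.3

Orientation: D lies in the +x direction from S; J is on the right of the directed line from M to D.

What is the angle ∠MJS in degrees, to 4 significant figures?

46.15°

Checks: |MJ| = 36.10 ✓; |JD| = 20.30 ✓.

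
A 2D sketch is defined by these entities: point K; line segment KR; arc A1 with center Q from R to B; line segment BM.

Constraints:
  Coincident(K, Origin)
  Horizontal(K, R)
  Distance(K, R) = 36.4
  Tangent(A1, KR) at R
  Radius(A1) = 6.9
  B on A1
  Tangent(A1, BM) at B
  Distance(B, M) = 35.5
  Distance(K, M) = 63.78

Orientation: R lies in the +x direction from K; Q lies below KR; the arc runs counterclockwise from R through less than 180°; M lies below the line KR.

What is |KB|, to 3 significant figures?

32.3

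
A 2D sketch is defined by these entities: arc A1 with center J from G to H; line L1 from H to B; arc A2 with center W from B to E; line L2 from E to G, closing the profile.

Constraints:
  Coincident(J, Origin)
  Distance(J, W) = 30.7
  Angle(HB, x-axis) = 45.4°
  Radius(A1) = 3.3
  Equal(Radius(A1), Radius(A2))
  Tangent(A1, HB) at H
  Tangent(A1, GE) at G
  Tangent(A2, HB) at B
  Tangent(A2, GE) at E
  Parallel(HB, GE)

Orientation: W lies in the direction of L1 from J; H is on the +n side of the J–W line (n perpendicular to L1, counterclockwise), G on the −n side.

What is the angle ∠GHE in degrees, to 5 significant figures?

77.867°

The slot axis is L1's direction at 45.4°, so u = (cos 45.4°, sin 45.4°) = (0.70215, 0.71203) and n = (−sin 45.4°, cos 45.4°) = (-0.71203, 0.70215). J is at the origin and W lies 30.7 along u from J, so W = 30.7·u = (21.556, 21.859). Tangency of A1 to both parallel lines with radius 3.3 puts H and G at J ± 3.3·n: H = (-2.3497, 2.3171), G = (2.3497, -2.3171). Equal radii place B and E the same way about W: B = W + 3.3·n = (19.206, 24.176), E = W − 3.3·n = (23.906, 19.542). Then cos ∠GHE = HG·HE / (|HG||HE|), giving 77.867°.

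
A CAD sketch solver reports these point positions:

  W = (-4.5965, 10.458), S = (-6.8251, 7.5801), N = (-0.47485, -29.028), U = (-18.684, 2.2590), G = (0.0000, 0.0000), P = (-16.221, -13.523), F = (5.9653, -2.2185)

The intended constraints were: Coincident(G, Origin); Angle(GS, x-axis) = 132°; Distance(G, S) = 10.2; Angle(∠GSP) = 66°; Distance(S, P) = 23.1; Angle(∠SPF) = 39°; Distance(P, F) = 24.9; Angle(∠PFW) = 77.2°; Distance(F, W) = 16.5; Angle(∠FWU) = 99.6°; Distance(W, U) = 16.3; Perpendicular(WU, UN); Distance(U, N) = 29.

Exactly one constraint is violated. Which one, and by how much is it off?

Distance(U, N) = 29 — off by 7.20.

G = (0.00, 0.00) ✓; GS at 132.0° ✓; |GS| = 10.20 ✓; ∠GSP = 66.00° ✓; |SP| = 23.10 ✓; ∠SPF = 39.00° ✓; |PF| = 24.90 ✓; ∠PFW = 77.20° ✓; |FW| = 16.50 ✓; ∠FWU = 99.60° ✓; |WU| = 16.30 ✓; ∠(WU, UN) = 90.00° ✓; |UN| = 36.20 ✗.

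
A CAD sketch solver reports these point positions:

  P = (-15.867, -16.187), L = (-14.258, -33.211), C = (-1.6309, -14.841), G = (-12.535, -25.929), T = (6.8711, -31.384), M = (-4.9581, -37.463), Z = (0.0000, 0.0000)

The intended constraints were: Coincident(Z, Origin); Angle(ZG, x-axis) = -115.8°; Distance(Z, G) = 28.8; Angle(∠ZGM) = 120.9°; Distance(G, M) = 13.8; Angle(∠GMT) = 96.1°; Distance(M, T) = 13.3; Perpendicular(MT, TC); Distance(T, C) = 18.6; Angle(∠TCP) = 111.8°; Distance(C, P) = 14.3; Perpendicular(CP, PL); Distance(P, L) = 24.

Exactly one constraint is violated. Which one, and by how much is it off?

Distance(P, L) = 24 — off by 6.90.

Z = (0.00, 0.00) ✓; ZG at -115.8° ✓; |ZG| = 28.80 ✓; ∠ZGM = 120.9° ✓; |GM| = 13.80 ✓; ∠GMT = 96.10° ✓; |MT| = 13.30 ✓; ∠(MT, TC) = 90.00° ✓; |TC| = 18.60 ✓; ∠TCP = 111.8° ✓; |CP| = 14.30 ✓; ∠(CP, PL) = 90.00° ✓; |PL| = 17.10 ✗.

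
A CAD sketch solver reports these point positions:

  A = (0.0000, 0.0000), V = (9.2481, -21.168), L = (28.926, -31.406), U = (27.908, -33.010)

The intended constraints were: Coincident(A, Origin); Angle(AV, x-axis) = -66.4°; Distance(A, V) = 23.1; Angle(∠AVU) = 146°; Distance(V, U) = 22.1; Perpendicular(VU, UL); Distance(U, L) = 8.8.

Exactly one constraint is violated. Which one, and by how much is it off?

Distance(U, L) = 8.8 — off by 6.90.

A = (0.00, 0.00) ✓; AV at -66.40° ✓; |AV| = 23.10 ✓; ∠AVU = 146.0° ✓; |VU| = 22.10 ✓; ∠(VU, UL) = 90.00° ✓; |UL| = 1.900 ✗.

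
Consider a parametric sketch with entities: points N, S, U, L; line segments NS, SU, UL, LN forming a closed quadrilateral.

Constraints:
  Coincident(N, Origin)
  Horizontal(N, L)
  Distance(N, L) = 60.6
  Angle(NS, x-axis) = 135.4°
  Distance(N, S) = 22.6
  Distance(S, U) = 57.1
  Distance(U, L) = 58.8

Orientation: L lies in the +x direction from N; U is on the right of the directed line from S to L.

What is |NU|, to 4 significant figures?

35.84

N is at the origin; NL is horizontal with |NL| = 60.6 and L in +x, so L = (60.6, 0). NS runs at 135.4° with |NS| = 22.6, so S = (-16.09, 15.87). U is determined by |SU| = 57.1 and |UL| = 58.8 together: it lies at the intersection of circle(S, 57.1) and circle(L, 58.8). With |SL| = 78.32, the foot of the radical line on SL is 37.90 from S and the perpendicular offset is √(57.1² − 37.90²) = 42.71. Taking the right-of-SL solution: U = (12.37, -33.63).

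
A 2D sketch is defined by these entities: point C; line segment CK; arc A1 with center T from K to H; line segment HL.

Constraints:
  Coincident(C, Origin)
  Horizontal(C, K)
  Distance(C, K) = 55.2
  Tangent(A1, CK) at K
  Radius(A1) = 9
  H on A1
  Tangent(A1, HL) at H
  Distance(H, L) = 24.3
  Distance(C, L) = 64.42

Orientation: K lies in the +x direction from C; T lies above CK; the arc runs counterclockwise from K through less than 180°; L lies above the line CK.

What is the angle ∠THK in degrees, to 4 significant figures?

33.68°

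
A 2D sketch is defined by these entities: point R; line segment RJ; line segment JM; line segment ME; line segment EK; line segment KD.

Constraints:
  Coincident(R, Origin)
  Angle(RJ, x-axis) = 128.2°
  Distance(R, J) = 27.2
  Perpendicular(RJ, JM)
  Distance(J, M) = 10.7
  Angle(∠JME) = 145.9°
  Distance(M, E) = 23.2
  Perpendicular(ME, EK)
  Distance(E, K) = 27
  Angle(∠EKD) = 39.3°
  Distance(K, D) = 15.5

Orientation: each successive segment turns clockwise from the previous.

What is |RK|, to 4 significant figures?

16.88

∠JME = 145.9° gives ME at 4.100° from the x-axis; with |ME| = 23.2, E = (14.73, 29.65). The perpendicularity gives EK at right angles to ME, so EK runs at -85.90°; with |EK| = 27.0, K = (16.66, 2.720). Then |RK| = |K − R| = 16.88.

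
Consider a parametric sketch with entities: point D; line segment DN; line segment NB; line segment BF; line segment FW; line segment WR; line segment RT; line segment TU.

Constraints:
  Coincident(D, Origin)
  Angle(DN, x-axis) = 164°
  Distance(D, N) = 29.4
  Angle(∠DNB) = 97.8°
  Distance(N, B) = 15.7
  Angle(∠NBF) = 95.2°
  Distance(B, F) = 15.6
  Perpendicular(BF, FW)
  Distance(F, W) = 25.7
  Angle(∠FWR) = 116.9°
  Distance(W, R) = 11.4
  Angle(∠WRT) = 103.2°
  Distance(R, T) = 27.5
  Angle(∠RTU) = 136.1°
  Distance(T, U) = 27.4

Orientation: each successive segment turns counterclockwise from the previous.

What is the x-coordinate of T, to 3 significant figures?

-40.6

D is at the origin; DN runs at 164.0° with length 29.4, so N = (-28.3, 8.10). ∠DNB = 97.8° gives NB at -114° from the x-axis; with |NB| = 15.7, B = (-34.6, -6.26). ∠NBF = 95.2° gives BF at -29.0° from the x-axis; with |BF| = 15.6, F = (-21.0, -13.8). BF ⟂ FW, so FW runs at 61.0°; with |FW| = 25.7, W = (-8.49, 8.65). ∠FWR = 116.9° gives WR at 124° from the x-axis; with |WR| = 11.4, R = (-14.9, 18.1). ∠WRT = 103.2° gives RT at -159° from the x-axis; with |RT| = 27.5, T = (-40.6, 8.28). So T.x = -40.6.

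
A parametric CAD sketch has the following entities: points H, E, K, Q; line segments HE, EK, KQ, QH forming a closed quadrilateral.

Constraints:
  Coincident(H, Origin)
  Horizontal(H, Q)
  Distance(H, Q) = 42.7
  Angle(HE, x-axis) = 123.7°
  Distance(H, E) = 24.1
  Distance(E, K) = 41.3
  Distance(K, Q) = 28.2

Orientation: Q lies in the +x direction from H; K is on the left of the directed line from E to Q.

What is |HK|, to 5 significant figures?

36.628

Checks: |EK| = 41.30 ✓; |KQ| = 28.20 ✓.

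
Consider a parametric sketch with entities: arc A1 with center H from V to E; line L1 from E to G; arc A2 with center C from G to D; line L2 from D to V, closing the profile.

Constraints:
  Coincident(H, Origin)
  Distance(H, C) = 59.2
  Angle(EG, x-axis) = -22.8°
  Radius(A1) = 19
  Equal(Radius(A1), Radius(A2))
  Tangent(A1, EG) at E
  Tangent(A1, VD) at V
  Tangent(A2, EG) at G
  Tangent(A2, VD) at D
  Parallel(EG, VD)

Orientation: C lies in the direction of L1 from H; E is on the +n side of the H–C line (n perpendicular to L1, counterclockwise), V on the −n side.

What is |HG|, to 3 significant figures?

62.2

The slot axis is L1's direction at -22.8°, so u = (cos -22.8°, sin -22.8°) = (0.922, -0.388) and n = (−sin -22.8°, cos -22.8°) = (0.388, 0.922). H is at the origin and C lies 59.2 along u from H, so C = 59.2·u = (54.6, -22.9). Tangency of A1 to both parallel lines with radius 19.0 puts E and V at H ± 19.0·n: E = (7.36, 17.5), V = (-7.36, -17.5). Equal radii place G and D the same way about C: G = C + 19.0·n = (61.9, -5.43), D = C − 19.0·n = (47.2, -40.5). Then |HG| = |G − H| = 62.2.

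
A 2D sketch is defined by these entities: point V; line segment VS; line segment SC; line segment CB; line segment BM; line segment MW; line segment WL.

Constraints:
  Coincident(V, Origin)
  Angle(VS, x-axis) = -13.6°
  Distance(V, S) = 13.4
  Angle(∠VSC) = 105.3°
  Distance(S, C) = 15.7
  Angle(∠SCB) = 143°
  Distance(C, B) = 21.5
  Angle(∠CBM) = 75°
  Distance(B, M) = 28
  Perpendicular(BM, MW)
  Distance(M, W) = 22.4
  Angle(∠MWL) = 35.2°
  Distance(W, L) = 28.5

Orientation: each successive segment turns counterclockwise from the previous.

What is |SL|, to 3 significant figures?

32.0

V is at the origin; VS runs at -13.6° with length 13.4, so S = (13.0, -3.15). ∠VSC = 105.3° gives SC at 61.1° from the x-axis; with |SC| = 15.7, C = (20.6, 10.6). ∠SCB = 143.0° gives CB at 98.1° from the x-axis; with |CB| = 21.5, B = (17.6, 31.9). ∠CBM = 75.0° gives BM at -157° from the x-axis; with |BM| = 28.0, M = (-8.17, 20.9). BM is perpendicular to MW, so MW runs at -66.9°; with |MW| = 22.4, W = (0.616, 0.290). ∠MWL = 35.2° gives WL at 77.9° from the x-axis; with |WL| = 28.5, L = (6.59, 28.2). Then |SL| = |L − S| = 32.0.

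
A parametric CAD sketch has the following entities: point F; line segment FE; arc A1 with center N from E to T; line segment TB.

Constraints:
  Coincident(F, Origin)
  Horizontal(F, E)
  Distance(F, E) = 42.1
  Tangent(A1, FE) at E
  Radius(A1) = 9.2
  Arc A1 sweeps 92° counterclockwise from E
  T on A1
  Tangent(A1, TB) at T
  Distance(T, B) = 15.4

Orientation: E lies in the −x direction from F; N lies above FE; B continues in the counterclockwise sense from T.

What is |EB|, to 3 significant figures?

26.4

On A1, E sits at bearing -90° from N; a 92° counterclockwise sweep puts T at bearing 2°, so T = N + 9.2·(cos 2°, sin 2°) = (-32.9, 9.52). A1 meets TB tangentially, so NT is at right angles to TB, so TB runs along (−sin 2°, cos 2°); with |TB| = 15.4, B = (-33.4, 24.9). Then |EB| = |B − E| = 26.4.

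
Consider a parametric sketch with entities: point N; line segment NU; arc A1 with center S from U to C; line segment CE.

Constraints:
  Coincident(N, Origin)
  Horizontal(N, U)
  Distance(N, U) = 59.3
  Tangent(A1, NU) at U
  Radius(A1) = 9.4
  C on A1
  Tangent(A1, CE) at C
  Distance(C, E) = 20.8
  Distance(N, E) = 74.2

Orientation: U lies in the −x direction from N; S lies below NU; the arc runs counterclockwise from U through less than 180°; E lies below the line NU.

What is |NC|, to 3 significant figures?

69.4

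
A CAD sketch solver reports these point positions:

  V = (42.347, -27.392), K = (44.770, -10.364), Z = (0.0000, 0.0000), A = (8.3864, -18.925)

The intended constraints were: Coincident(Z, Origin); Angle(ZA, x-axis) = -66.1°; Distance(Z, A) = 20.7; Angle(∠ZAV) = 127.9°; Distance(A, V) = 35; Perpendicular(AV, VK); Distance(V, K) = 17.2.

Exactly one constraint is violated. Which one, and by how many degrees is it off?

Perpendicular(AV, VK) — off by 5.90°.

Z = (0.00, 0.00) ✓; ZA at -66.10° ✓; |ZA| = 20.70 ✓; ∠ZAV = 127.9° ✓; |AV| = 35.00 ✓; ∠(AV, VK) = 95.90° ✗; |VK| = 17.20 ✓.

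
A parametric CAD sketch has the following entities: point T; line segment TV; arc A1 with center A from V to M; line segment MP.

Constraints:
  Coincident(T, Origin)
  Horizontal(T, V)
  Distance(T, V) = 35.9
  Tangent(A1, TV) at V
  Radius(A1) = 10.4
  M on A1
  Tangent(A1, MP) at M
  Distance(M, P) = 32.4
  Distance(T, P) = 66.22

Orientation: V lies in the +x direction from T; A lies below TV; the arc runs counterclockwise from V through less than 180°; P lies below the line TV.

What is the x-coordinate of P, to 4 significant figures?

52.84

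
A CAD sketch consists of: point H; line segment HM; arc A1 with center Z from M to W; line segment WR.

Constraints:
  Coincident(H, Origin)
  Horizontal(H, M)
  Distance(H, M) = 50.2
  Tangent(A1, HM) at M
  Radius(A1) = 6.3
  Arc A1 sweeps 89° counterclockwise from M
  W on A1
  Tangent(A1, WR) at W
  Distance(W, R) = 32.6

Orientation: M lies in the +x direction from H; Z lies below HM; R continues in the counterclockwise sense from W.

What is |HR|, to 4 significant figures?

58.15

On A1, M sits at bearing 90° from Z; an 89° counterclockwise sweep puts W at bearing 179°, so W = Z + 6.3·(cos 179°, sin 179°) = (43.90, -6.190). The tangent condition forces ZW to be normal to WR, so WR runs along (−sin 179°, cos 179°); with |WR| = 32.6, R = (43.33, -38.79). Then |HR| = |R − H| = 58.15.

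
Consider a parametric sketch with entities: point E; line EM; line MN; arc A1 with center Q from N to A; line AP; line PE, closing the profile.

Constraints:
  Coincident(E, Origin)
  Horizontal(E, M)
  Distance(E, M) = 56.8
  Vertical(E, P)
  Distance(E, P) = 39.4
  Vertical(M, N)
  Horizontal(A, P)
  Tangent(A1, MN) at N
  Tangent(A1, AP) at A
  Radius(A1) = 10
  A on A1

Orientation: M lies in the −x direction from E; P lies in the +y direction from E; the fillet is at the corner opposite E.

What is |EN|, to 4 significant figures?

63.96

The virtual corner opposite E is at (-56.80, 39.40). Tangency of A1 to MN means the radius QN is perpendicular to MN and since A1 is tangent to AP there, QA ⟂ AP, with radius 10.0, so the center Q sits 10.0 in from both sides at Q = (-46.80, 29.40). That places the tangent points at N = (-56.80, 29.40) on MN and A = (-46.80, 39.40) on AP. Then |EN| = |N − E| = 63.96.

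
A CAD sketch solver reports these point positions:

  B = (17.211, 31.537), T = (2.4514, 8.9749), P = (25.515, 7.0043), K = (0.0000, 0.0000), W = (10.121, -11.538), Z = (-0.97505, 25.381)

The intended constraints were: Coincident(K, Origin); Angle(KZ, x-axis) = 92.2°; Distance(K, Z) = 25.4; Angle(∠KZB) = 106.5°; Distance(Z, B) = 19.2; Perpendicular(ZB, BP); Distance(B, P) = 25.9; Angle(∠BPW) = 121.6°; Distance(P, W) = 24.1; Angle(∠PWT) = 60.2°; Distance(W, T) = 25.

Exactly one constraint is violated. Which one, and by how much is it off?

Distance(W, T) = 25 — off by 3.10.

K = (0.00, 0.00) ✓; KZ at 92.20° ✓; |KZ| = 25.40 ✓; ∠KZB = 106.5° ✓; |ZB| = 19.20 ✓; ∠(ZB, BP) = 90.00° ✓; |BP| = 25.90 ✓; ∠BPW = 121.6° ✓; |PW| = 24.10 ✓; ∠PWT = 60.20° ✓; |WT| = 21.90 ✗.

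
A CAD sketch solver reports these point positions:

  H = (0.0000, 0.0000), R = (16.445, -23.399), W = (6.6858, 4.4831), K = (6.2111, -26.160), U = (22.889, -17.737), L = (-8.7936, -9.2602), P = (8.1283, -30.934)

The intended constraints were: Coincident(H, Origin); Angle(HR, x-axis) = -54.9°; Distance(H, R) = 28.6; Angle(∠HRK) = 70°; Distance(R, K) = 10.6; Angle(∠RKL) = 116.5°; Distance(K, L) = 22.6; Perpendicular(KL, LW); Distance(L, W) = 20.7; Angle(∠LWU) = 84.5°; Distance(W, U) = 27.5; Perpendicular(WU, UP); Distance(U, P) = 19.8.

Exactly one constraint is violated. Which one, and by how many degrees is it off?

Perpendicular(WU, UP) — off by 5.70°.

H = (0.00, 0.00) ✓; HR at -54.90° ✓; |HR| = 28.60 ✓; ∠HRK = 70.00° ✓; |RK| = 10.60 ✓; ∠RKL = 116.5° ✓; |KL| = 22.60 ✓; ∠(KL, LW) = 90.00° ✓; |LW| = 20.70 ✓; ∠LWU = 84.50° ✓; |WU| = 27.50 ✓; ∠(WU, UP) = 84.30° ✗; |UP| = 19.80 ✓.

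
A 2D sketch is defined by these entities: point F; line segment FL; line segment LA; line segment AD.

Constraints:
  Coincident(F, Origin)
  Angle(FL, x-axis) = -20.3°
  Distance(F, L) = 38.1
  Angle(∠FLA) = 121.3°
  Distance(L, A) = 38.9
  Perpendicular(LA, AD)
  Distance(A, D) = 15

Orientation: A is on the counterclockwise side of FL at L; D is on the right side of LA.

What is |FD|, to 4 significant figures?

75.54

F is at the origin; FL runs at -20.3° with length 38.1, so L = 38.1·(cos -20.3°, sin -20.3°) = (35.73, -13.22). ∠FLA = 121.3°, so LA runs at -20.3° + (180° − 121.3°) = 38.40° from the x-axis; with |LA| = 38.9, A = L + 38.9·(cos 38.40°, sin 38.40°) = (66.22, 10.94). LA ⟂ AD; with |AD| = 15.0 on the right of LA, D = A + 15.0·(0.6211, -0.7837) = (75.54, -0.8110). Then |FD| = |D − F| = 75.54.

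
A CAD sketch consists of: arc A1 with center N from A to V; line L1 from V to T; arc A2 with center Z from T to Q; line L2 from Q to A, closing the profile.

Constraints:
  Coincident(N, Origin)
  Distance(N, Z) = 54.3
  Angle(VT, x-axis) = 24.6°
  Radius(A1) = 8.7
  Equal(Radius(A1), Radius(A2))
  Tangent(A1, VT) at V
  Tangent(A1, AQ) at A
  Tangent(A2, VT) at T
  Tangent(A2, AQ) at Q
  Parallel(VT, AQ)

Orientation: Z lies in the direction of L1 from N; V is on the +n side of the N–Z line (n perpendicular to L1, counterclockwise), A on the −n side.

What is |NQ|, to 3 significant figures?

55.0

The slot axis is L1's direction at 24.6°, so u = (cos 24.6°, sin 24.6°) = (0.909, 0.416) and n = (−sin 24.6°, cos 24.6°) = (-0.416, 0.909). N is at the origin and Z lies 54.3 along u from N, so Z = 54.3·u = (49.4, 22.6). Tangency of A1 to both parallel lines with radius 8.7 puts V and A at N ± 8.7·n: V = (-3.62, 7.91), A = (3.62, -7.91). Equal radii place T and Q the same way about Z: T = Z + 8.7·n = (45.7, 30.5), Q = Z − 8.7·n = (53.0, 14.7). Then |NQ| = |Q − N| = 55.0.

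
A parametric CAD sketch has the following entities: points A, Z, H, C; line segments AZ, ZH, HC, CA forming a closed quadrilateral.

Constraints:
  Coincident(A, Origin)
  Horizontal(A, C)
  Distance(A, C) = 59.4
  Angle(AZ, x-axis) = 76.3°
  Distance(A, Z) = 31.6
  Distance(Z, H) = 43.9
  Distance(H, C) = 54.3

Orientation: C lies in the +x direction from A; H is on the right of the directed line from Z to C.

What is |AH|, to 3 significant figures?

14.8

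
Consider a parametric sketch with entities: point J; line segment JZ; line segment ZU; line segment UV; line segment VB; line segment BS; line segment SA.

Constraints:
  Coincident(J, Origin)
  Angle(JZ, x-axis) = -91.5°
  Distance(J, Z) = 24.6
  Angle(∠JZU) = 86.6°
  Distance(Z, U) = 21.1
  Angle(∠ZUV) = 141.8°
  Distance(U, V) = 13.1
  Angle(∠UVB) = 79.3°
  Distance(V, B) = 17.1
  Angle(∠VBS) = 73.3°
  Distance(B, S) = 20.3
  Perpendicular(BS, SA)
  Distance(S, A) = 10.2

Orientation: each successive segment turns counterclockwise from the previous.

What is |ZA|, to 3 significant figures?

19.7

∠VBS = 73.3° gives BS at -112° from the x-axis; with |BS| = 20.3, S = (9.44, -23.4). The perpendicularity gives SA at right angles to BS, so SA runs at -22.5°; with |SA| = 10.2, A = (18.9, -27.3). Then |ZA| = |A − Z| = 19.7.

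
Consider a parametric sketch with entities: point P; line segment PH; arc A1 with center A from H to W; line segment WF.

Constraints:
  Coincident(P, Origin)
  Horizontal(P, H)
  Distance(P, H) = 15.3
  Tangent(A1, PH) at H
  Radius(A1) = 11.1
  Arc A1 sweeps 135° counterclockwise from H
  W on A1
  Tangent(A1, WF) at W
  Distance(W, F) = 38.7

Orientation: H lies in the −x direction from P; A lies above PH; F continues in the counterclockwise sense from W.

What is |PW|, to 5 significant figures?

20.361

P is at the origin; PH is horizontal with |PH| = 15.3 and H on the −x side, so H = (-15.300, 0.0000). The tangent condition forces AH to be normal to PH, so A = H + (0, 11.1) = (-15.300, 11.100). On A1, H sits at bearing -90° from A; a 135° counterclockwise sweep puts W at bearing 45°, so W = A + 11.1·(cos 45°, sin 45°) = (-7.4511, 18.949). Then |PW| = |W − P| = 20.361.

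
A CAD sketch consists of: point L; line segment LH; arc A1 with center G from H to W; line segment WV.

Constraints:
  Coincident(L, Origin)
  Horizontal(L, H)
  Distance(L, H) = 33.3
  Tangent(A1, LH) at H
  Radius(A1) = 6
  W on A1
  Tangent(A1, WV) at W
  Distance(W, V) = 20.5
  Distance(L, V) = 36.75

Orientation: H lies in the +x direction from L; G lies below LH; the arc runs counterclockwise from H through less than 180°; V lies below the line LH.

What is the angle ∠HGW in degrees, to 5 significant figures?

86.117°

Checks: |GW| = 6.000 ✓; ∠(GW, WV) = 90.00° ✓; |WV| = 20.50 ✓; |LV| = 36.75 ✓.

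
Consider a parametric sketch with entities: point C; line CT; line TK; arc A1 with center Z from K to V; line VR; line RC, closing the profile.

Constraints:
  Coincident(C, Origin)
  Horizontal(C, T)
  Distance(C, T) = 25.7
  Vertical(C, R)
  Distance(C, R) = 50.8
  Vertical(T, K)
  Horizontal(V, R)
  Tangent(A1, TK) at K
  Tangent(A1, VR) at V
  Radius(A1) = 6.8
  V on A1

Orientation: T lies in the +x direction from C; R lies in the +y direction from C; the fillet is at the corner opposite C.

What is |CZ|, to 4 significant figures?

47.89

C is at the origin; C and T share the same y with |CT| = 25.7 and T on the +x side, so T = (25.70, 0.000). CR is vertical with |CR| = 50.8 and R on the +y side, so R = (0.000, 50.80). The virtual corner opposite C is at (25.70, 50.80). A1 meets TK tangentially, so ZK is at right angles to TK and A1 meets VR tangentially, so ZV is at right angles to VR, with radius 6.8, so the center Z sits 6.8 in from both sides at Z = (18.90, 44.00). Then |CZ| = |Z − C| = 47.89.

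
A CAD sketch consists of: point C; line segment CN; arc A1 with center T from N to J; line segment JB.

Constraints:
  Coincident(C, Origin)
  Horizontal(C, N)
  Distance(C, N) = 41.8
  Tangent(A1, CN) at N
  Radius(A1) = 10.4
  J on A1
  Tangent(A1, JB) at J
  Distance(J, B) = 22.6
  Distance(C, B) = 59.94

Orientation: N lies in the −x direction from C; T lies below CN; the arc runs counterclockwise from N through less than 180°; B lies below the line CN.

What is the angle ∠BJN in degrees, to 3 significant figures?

131°

Checks: |TJ| = 10.40 ✓; ∠(TJ, JB) = 90.00° ✓; |JB| = 22.60 ✓; |CB| = 59.94 ✓.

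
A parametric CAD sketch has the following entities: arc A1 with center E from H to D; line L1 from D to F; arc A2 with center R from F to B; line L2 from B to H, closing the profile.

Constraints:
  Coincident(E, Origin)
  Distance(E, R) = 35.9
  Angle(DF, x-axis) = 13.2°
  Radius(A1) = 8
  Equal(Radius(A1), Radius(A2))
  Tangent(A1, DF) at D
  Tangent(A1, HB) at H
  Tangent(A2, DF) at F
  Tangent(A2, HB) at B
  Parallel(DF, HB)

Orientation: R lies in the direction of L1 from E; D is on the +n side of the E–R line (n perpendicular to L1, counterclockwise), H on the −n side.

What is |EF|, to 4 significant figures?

36.78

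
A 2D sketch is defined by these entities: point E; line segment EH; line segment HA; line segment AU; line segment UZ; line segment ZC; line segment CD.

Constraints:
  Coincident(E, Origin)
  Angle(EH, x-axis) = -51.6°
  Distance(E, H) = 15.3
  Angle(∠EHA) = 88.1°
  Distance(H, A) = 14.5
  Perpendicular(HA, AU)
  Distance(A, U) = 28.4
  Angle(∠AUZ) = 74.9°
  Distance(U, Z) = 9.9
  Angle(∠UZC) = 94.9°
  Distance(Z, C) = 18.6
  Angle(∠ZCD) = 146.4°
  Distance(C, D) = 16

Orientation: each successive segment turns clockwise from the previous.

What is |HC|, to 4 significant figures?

11.15

∠AUZ = 74.9° gives UZ at 21.40° from the x-axis; with |UZ| = 9.9, Z = (-9.828, 5.826). ∠UZC = 94.9° gives ZC at -63.70° from the x-axis; with |ZC| = 18.6, C = (-1.587, -10.85). Then |HC| = |C − H| = 11.15.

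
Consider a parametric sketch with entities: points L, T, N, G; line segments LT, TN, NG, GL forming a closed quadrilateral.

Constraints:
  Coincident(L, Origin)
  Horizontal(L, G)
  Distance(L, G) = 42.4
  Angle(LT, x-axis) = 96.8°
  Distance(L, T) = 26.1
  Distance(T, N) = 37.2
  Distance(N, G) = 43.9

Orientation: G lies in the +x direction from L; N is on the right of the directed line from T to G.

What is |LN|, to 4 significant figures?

11.16

L is at the origin; LG is horizontal with |LG| = 42.4 and G in +x, so G = (42.4, 0). LT runs at 96.8° with |LT| = 26.1, so T = (-3.090, 25.92). N is determined by |TN| = 37.2 and |NG| = 43.9 together: it lies at the intersection of circle(T, 37.2) and circle(G, 43.9). With |TG| = 52.35, the foot of the radical line on TG is 20.99 from T and the perpendicular offset is √(37.2² − 20.99²) = 30.71. Taking the right-of-TG solution: N = (-0.05785, -11.16).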